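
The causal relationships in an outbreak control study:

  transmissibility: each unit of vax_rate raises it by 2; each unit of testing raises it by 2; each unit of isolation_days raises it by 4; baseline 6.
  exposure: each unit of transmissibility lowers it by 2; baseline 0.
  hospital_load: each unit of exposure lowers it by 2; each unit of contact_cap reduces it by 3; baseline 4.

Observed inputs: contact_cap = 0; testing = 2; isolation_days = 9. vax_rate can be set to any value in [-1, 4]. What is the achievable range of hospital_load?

180 to 220

Substituting into the transmissibility equation gives transmissibility = 2*vax_rate + 46.
Substituting into the exposure equation gives exposure = -4*vax_rate - 92.
Substituting into the hospital_load equation gives hospital_load = 8*vax_rate + 188.
Linear in vax_rate, so extremes are at the endpoints: vax_rate = -1 gives hospital_load = 180; vax_rate = 4 gives hospital_load = 220.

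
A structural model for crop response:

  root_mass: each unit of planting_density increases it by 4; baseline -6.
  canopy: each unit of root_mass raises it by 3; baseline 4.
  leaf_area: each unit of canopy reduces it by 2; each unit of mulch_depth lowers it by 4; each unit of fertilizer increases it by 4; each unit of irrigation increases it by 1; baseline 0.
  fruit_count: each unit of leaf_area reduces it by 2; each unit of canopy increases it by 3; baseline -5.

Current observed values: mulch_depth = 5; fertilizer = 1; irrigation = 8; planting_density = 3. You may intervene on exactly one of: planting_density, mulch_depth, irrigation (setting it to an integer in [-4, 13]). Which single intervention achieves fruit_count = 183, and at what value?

set irrigation = -1

Intervening on planting_density: fruit_count = 84*planting_density - 87. Reaching 183 requires planting_density = 45/14, not an integer.
Intervening on mulch_depth: fruit_count = 8*mulch_depth + 125. Reaching 183 requires mulch_depth = 29/4, not an integer.
Intervening on irrigation: with other inputs at their observed values, fruit_count = -2*irrigation + 181. Solving for 183 gives irrigation = -1, within [-4, 13].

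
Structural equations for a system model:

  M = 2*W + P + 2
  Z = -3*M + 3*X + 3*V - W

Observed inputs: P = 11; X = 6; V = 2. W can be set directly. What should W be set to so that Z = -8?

W = -1

Substituting into the M equation gives M = 2*W + 13.
So Z = -7*W - 15.
Solve -7*W - 15 = -8: W = (-8 + 15) / -7 = -1.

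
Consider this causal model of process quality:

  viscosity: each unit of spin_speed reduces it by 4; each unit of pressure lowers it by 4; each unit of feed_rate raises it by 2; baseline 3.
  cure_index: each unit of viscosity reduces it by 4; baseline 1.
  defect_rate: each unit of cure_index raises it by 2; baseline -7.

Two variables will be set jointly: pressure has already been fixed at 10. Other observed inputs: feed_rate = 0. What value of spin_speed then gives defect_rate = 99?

With pressure held at 10:
Substituting into the viscosity equation gives viscosity = -4*spin_speed - 37.
Substituting into the cure_index equation gives cure_index = 16*spin_speed + 149.
This gives defect_rate = 32*spin_speed + 291.
Solve 32*spin_speed + 291 = 99: spin_speed = (99 - 291) / 32 = -6.

spin_speed = -6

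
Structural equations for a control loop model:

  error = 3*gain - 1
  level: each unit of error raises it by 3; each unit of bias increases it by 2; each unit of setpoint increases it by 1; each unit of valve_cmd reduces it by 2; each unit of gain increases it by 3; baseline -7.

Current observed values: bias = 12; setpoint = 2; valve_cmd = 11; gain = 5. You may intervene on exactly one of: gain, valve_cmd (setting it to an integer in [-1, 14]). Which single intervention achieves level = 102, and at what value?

Intervening on gain: with other inputs at their observed values, level = 12*gain - 6. Solving for 102 gives gain = 9, within [-1, 14].
Intervening on valve_cmd: level = -2*valve_cmd + 76. Reaching 102 requires valve_cmd = -13, outside [-1, 14].

set gain = 9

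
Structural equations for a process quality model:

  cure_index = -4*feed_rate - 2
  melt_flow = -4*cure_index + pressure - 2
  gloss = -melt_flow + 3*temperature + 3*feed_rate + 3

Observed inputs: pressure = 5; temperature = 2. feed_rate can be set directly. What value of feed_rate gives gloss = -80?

feed_rate = 6

Substituting into the melt_flow equation gives melt_flow = 16*feed_rate + 11.
Substituting into the gloss equation gives gloss = -13*feed_rate - 2.
Solve -13*feed_rate - 2 = -80: feed_rate = (-80 + 2) / -13 = 6.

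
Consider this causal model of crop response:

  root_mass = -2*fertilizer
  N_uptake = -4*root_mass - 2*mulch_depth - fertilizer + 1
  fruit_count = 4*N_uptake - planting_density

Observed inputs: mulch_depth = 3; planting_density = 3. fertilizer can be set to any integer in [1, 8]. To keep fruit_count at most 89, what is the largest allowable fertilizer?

Substituting into the N_uptake equation gives N_uptake = 7*fertilizer - 5.
Substituting into the fruit_count equation gives fruit_count = 28*fertilizer - 23.
Require 28*fertilizer - 23 ≤ 89, so fertilizer ≤ 4.
The largest integer in [1, 8] satisfying this is 4.

fertilizer = 4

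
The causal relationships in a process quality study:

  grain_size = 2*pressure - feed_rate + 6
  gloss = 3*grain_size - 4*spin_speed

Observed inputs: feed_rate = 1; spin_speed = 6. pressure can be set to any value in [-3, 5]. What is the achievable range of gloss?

Substituting into the grain_size equation gives grain_size = 2*pressure + 5.
Substituting into the gloss equation gives gloss = 6*pressure - 9.
Linear in pressure, so extremes are at the endpoints: pressure = -3 gives gloss = -27; pressure = 5 gives gloss = 21.

-27 to 21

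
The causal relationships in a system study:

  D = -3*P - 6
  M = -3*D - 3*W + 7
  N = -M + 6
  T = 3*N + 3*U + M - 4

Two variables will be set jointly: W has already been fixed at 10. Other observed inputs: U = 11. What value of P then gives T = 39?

With W held at 10:
Substituting into the M equation gives M = 9*P - 5.
So N = -9*P + 11.
T becomes -18*P + 57.
Solve -18*P + 57 = 39: P = (39 - 57) / -18 = 1.

P = 1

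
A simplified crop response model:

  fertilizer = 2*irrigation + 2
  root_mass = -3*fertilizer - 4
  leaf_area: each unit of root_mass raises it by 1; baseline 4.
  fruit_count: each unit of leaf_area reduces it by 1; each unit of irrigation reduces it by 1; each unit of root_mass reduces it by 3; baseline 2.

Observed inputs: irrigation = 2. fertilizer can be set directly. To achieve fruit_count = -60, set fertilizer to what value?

fertilizer = -6

Intervening on fertilizer fixes its value directly, overriding its dependence on irrigation.
Substituting into the leaf_area equation gives leaf_area = -3*fertilizer.
fruit_count becomes 12*fertilizer + 12.
Solve 12*fertilizer + 12 = -60: fertilizer = (-60 - 12) / 12 = -6.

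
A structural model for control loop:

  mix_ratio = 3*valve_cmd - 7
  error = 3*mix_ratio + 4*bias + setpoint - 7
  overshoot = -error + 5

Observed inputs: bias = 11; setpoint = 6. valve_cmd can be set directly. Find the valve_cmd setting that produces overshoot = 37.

valve_cmd = -6

Substituting into the error equation gives error = 9*valve_cmd + 22.
Substituting into the overshoot equation gives overshoot = -9*valve_cmd - 17.
Solve -9*valve_cmd - 17 = 37: valve_cmd = (37 + 17) / -9 = -6.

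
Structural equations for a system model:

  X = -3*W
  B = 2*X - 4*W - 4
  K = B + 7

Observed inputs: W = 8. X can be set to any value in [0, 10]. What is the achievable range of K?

Intervening on X fixes its value directly, overriding its dependence on W.
Substituting into the B equation gives B = 2*X - 36.
So K = 2*X - 29.
Linear in X, so extremes are at the endpoints: X = 0 gives K = -29; X = 10 gives K = -9.

-29 to -9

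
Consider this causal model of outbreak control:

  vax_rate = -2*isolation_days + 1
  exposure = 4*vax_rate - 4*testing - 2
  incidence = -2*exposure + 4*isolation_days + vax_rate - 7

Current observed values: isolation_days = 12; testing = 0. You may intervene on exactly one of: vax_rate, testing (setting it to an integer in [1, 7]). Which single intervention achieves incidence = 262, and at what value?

set testing = 7

Intervening on vax_rate: incidence = -7*vax_rate + 45. Reaching 262 requires vax_rate = -31, outside [1, 7].
Intervening on testing: with other inputs at their observed values, incidence = 8*testing + 206. Solving for 262 gives testing = 7, within [1, 7].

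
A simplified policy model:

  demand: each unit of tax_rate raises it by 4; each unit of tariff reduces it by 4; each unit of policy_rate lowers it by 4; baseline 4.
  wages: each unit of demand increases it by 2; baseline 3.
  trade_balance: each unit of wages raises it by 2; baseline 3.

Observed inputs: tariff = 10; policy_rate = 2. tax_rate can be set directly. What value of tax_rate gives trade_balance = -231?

tax_rate = -4

Substituting into the demand equation gives demand = 4*tax_rate - 44.
Substituting into the wages equation gives wages = 8*tax_rate - 85.
Substituting into the trade_balance equation gives trade_balance = 16*tax_rate - 167.
Solve 16*tax_rate - 167 = -231: tax_rate = (-231 + 167) / 16 = -4.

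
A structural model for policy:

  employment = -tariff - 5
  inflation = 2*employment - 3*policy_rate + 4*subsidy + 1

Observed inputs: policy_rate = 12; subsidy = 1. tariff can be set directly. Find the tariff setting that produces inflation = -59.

tariff = 9

Substituting into the inflation equation gives inflation = -2*tariff - 41.
Solve -2*tariff - 41 = -59: tariff = (-59 + 41) / -2 = 9.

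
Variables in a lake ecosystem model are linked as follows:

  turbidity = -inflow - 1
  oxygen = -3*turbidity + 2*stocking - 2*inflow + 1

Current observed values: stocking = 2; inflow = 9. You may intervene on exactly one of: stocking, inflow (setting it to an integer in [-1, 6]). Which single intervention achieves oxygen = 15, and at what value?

set stocking = 1

Intervening on stocking: with other inputs at their observed values, oxygen = 2*stocking + 13. Solving for 15 gives stocking = 1, within [-1, 6].
Intervening on inflow: oxygen = inflow + 8. Reaching 15 requires inflow = 7, outside [-1, 6].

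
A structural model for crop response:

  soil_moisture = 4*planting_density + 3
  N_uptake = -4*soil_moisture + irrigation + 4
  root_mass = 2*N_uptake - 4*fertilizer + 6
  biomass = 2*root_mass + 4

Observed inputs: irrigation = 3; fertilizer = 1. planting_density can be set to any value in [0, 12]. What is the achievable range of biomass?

-780 to -12

Substituting into the N_uptake equation gives N_uptake = -16*planting_density - 5.
Substituting into the root_mass equation gives root_mass = -32*planting_density - 8.
Substituting into the biomass equation gives biomass = -64*planting_density - 12.
Linear in planting_density, so extremes are at the endpoints: planting_density = 0 gives biomass = -12; planting_density = 12 gives biomass = -780.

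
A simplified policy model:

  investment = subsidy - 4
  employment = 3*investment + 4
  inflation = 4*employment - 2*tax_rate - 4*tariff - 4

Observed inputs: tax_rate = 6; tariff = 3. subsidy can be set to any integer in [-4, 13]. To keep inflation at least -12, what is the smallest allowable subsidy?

subsidy = 4

Substituting into the employment equation gives employment = 3*subsidy - 8.
This gives inflation = 12*subsidy - 60.
Require 12*subsidy - 60 ≥ -12, so subsidy ≥ 4.
The smallest integer in [-4, 13] satisfying this is 4.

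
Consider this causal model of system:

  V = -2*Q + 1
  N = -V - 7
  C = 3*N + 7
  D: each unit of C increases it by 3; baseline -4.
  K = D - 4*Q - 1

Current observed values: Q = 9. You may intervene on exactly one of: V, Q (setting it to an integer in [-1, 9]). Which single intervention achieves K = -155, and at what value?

set V = 8

Intervening on V: with other inputs at their observed values, K = -9*V - 83. Solving for -155 gives V = 8, within [-1, 9].
Intervening on Q: K = 14*Q - 56. Reaching -155 requires Q = -99/14, not an integer.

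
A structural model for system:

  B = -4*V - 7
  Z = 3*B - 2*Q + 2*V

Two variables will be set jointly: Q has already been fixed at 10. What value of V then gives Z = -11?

V = -3

With Q held at 10:
Substituting into the Z equation gives Z = -10*V - 41.
Solve -10*V - 41 = -11: V = (-11 + 41) / -10 = -3.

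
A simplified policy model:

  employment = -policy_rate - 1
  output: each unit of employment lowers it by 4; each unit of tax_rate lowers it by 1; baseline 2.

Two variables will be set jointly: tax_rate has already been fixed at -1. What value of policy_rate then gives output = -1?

With tax_rate held at -1:
Substituting into the output equation gives output = 4*policy_rate + 7.
Solve 4*policy_rate + 7 = -1: policy_rate = (-1 - 7) / 4 = -2.

policy_rate = -2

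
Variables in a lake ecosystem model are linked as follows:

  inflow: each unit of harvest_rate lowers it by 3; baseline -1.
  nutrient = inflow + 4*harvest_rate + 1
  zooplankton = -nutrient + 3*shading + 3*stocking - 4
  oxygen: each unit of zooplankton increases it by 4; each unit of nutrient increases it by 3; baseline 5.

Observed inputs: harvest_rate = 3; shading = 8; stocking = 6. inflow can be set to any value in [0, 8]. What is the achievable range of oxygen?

Intervening on inflow fixes its value directly, overriding its dependence on harvest_rate.
Substituting into the nutrient equation gives nutrient = inflow + 13.
Substituting into the zooplankton equation gives zooplankton = -inflow + 25.
Substituting into the oxygen equation gives oxygen = -inflow + 144.
Linear in inflow, so extremes are at the endpoints: inflow = 0 gives oxygen = 144; inflow = 8 gives oxygen = 136.

136 to 144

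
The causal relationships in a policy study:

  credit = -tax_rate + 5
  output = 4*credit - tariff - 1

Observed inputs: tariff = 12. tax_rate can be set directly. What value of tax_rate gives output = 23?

Substituting into the output equation gives output = -4*tax_rate + 7.
Solve -4*tax_rate + 7 = 23: tax_rate = (23 - 7) / -4 = -4.

tax_rate = -4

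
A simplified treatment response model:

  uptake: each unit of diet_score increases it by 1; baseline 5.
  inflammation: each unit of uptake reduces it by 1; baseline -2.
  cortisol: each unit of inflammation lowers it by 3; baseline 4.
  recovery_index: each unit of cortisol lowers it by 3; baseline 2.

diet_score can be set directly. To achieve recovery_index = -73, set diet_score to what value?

diet_score = 0

Substituting into the inflammation equation gives inflammation = -diet_score - 7.
Substituting into the cortisol equation gives cortisol = 3*diet_score + 25.
Substituting into the recovery_index equation gives recovery_index = -9*diet_score - 73.
Solve -9*diet_score - 73 = -73: diet_score = (-73 + 73) / -9 = 0.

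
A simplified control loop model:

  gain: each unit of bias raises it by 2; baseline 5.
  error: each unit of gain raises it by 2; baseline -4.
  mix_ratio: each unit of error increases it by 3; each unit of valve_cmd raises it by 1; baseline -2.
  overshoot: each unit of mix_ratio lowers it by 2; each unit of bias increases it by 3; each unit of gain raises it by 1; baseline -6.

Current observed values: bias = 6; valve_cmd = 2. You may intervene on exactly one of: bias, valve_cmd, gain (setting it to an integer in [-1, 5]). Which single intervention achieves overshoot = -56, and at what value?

Intervening on bias: with other inputs at their observed values, overshoot = -19*bias - 37. Solving for -56 gives bias = 1, within [-1, 5].
Intervening on valve_cmd: overshoot = -2*valve_cmd - 147. Reaching -56 requires valve_cmd = -91/2, not an integer.
Intervening on gain: overshoot = -11*gain + 36. Reaching -56 requires gain = 92/11, not an integer.

set bias = 1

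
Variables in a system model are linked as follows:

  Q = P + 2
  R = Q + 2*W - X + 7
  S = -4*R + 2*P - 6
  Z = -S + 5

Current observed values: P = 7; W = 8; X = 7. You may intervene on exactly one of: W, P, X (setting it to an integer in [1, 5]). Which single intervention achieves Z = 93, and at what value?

Intervening on W: Z = 8*W + 33. Reaching 93 requires W = 15/2, not an integer.
Intervening on P: with other inputs at their observed values, Z = 2*P + 83. Solving for 93 gives P = 5, within [1, 5].
Intervening on X: Z = -4*X + 125. Reaching 93 requires X = 8, outside [1, 5].

set P = 5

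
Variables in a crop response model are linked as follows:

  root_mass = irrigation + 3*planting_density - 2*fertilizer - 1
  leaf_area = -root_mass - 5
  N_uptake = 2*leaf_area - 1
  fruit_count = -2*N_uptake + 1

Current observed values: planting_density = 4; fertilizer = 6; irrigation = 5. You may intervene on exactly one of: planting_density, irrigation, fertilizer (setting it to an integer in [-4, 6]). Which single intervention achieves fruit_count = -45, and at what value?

set planting_density = -3

Intervening on planting_density: with other inputs at their observed values, fruit_count = 12*planting_density - 9. Solving for -45 gives planting_density = -3, within [-4, 6].
Intervening on irrigation: fruit_count = 4*irrigation + 19. Reaching -45 requires irrigation = -16, outside [-4, 6].
Intervening on fertilizer: fruit_count = -8*fertilizer + 87. Reaching -45 requires fertilizer = 33/2, not an integer.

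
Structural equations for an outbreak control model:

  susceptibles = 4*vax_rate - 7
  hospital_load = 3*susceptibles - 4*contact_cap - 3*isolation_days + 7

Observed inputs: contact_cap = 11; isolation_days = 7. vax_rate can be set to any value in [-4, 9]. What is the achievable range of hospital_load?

Substituting into the hospital_load equation gives hospital_load = 12*vax_rate - 79.
Linear in vax_rate, so extremes are at the endpoints: vax_rate = -4 gives hospital_load = -127; vax_rate = 9 gives hospital_load = 29.

-127 to 29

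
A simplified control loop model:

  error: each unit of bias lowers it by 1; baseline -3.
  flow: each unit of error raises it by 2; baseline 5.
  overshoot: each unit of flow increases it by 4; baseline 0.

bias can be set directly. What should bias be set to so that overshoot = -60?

Substituting into the flow equation gives flow = -2*bias - 1.
This gives overshoot = -8*bias - 4.
Solve -8*bias - 4 = -60: bias = (-60 + 4) / -8 = 7.

bias = 7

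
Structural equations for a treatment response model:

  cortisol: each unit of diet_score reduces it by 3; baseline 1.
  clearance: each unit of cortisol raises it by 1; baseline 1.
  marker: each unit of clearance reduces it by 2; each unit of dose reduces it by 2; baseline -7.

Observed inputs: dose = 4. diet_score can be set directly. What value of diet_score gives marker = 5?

Substituting into the clearance equation gives clearance = -3*diet_score + 2.
marker becomes 6*diet_score - 19.
Solve 6*diet_score - 19 = 5: diet_score = (5 + 19) / 6 = 4.

diet_score = 4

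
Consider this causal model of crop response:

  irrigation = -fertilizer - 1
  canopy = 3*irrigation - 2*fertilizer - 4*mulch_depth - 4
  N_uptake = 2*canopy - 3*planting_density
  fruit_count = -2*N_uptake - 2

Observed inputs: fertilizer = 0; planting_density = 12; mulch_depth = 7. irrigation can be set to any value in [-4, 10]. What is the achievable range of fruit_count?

Intervening on irrigation fixes its value directly, overriding its dependence on fertilizer.
Substituting into the canopy equation gives canopy = 3*irrigation - 32.
Substituting into the N_uptake equation gives N_uptake = 6*irrigation - 100.
Substituting into the fruit_count equation gives fruit_count = -12*irrigation + 198.
Linear in irrigation, so extremes are at the endpoints: irrigation = -4 gives fruit_count = 246; irrigation = 10 gives fruit_count = 78.

78 to 246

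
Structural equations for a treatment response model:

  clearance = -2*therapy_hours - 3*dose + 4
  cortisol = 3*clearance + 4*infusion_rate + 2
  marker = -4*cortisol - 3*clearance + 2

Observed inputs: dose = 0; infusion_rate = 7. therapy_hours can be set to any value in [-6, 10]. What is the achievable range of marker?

Substituting into the clearance equation gives clearance = -2*therapy_hours + 4.
This gives cortisol = -6*therapy_hours + 42.
Substituting into the marker equation gives marker = 30*therapy_hours - 178.
Linear in therapy_hours, so extremes are at the endpoints: therapy_hours = -6 gives marker = -358; therapy_hours = 10 gives marker = 122.

-358 to 122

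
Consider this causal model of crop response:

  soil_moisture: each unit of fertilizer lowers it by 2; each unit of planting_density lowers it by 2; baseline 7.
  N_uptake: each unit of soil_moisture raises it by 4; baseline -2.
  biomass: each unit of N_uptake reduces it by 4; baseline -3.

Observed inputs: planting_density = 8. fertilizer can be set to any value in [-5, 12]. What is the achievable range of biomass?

-11 to 533

Substituting into the soil_moisture equation gives soil_moisture = -2*fertilizer - 9.
N_uptake becomes -8*fertilizer - 38.
Substituting into the biomass equation gives biomass = 32*fertilizer + 149.
Linear in fertilizer, so extremes are at the endpoints: fertilizer = -5 gives biomass = -11; fertilizer = 12 gives biomass = 533.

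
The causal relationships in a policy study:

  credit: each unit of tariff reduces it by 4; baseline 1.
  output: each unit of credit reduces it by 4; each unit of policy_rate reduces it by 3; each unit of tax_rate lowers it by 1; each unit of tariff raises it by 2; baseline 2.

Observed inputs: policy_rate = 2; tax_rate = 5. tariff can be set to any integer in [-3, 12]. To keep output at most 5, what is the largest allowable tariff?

Substituting into the output equation gives output = 18*tariff - 13.
Require 18*tariff - 13 ≤ 5, so tariff ≤ 1.
The largest integer in [-3, 12] satisfying this is 1.

tariff = 1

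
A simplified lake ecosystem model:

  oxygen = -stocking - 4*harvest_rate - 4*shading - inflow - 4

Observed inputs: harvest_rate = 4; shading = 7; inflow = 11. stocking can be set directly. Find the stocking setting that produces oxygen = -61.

Substituting into the oxygen equation gives oxygen = -stocking - 59.
Solve -stocking - 59 = -61: stocking = (-61 + 59) / -1 = 2.

stocking = 2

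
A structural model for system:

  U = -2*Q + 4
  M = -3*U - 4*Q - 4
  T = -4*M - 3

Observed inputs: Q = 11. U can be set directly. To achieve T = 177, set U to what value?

Intervening on U fixes its value directly, overriding its dependence on Q.
Substituting into the M equation gives M = -3*U - 48.
Substituting into the T equation gives T = 12*U + 189.
Solve 12*U + 189 = 177: U = (177 - 189) / 12 = -1.

U = -1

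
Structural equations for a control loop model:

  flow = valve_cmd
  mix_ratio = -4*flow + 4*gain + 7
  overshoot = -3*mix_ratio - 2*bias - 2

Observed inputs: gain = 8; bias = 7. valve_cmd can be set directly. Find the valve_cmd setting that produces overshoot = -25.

Substituting into the mix_ratio equation gives mix_ratio = -4*valve_cmd + 39.
Substituting into the overshoot equation gives overshoot = 12*valve_cmd - 133.
Solve 12*valve_cmd - 133 = -25: valve_cmd = (-25 + 133) / 12 = 9.

valve_cmd = 9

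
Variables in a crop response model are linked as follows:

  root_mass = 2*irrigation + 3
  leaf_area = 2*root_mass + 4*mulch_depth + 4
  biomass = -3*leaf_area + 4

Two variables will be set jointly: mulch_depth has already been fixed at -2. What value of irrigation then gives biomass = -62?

With mulch_depth held at -2:
Substituting into the leaf_area equation gives leaf_area = 4*irrigation + 2.
This gives biomass = -12*irrigation - 2.
Solve -12*irrigation - 2 = -62: irrigation = (-62 + 2) / -12 = 5.

irrigation = 5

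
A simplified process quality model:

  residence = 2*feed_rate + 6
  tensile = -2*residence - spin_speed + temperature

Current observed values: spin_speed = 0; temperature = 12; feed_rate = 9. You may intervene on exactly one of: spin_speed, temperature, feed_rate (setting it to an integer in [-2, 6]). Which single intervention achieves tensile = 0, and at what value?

set feed_rate = 0

Intervening on spin_speed: tensile = -spin_speed - 36. Reaching 0 requires spin_speed = -36, outside [-2, 6].
Intervening on temperature: tensile = temperature - 48. Reaching 0 requires temperature = 48, outside [-2, 6].
Intervening on feed_rate: with other inputs at their observed values, tensile = -4*feed_rate. Solving for 0 gives feed_rate = 0, within [-2, 6].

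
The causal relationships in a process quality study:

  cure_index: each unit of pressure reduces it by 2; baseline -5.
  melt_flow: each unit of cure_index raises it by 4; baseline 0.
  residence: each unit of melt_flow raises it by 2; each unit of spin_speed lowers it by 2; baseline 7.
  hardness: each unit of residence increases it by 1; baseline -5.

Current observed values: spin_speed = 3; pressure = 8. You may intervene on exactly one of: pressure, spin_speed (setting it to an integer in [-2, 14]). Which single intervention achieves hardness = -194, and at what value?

set spin_speed = 14

Intervening on pressure: hardness = -16*pressure - 44. Reaching -194 requires pressure = 75/8, not an integer.
Intervening on spin_speed: with other inputs at their observed values, hardness = -2*spin_speed - 166. Solving for -194 gives spin_speed = 14, within [-2, 14].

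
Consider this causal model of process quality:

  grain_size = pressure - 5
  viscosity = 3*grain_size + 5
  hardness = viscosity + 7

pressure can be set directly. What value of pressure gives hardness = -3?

pressure = 0

Substituting into the viscosity equation gives viscosity = 3*pressure - 10.
Substituting into the hardness equation gives hardness = 3*pressure - 3.
Solve 3*pressure - 3 = -3: pressure = (-3 + 3) / 3 = 0.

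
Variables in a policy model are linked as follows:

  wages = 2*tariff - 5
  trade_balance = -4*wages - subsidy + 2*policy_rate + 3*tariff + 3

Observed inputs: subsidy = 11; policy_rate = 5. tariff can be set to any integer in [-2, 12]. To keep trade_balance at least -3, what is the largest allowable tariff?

Substituting into the trade_balance equation gives trade_balance = -5*tariff + 22.
Require -5*tariff + 22 ≥ -3, so tariff ≤ 5.
The largest integer in [-2, 12] satisfying this is 5.

tariff = 5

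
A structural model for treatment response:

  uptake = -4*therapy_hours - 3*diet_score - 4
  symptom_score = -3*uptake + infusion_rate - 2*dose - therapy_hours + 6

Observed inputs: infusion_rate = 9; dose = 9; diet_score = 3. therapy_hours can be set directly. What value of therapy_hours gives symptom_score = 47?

therapy_hours = 1

Substituting into the uptake equation gives uptake = -4*therapy_hours - 13.
Substituting into the symptom_score equation gives symptom_score = 11*therapy_hours + 36.
Solve 11*therapy_hours + 36 = 47: therapy_hours = (47 - 36) / 11 = 1.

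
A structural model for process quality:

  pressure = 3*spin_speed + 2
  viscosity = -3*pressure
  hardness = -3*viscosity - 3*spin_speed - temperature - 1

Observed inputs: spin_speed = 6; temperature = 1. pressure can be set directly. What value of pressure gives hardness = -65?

pressure = -5

Intervening on pressure fixes its value directly, overriding its dependence on spin_speed.
Substituting into the hardness equation gives hardness = 9*pressure - 20.
Solve 9*pressure - 20 = -65: pressure = (-65 + 20) / 9 = -5.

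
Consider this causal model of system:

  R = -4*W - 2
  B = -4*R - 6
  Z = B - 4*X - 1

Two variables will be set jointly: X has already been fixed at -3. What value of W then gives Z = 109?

With X held at -3:
Substituting into the B equation gives B = 16*W + 2.
Substituting into the Z equation gives Z = 16*W + 13.
Solve 16*W + 13 = 109: W = (109 - 13) / 16 = 6.

W = 6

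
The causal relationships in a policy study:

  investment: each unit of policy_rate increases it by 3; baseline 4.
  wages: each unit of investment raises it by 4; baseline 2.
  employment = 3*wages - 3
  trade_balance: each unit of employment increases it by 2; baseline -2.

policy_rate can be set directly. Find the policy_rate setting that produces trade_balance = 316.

policy_rate = 3

Substituting into the wages equation gives wages = 12*policy_rate + 18.
employment becomes 36*policy_rate + 51.
So trade_balance = 72*policy_rate + 100.
Solve 72*policy_rate + 100 = 316: policy_rate = (316 - 100) / 72 = 3.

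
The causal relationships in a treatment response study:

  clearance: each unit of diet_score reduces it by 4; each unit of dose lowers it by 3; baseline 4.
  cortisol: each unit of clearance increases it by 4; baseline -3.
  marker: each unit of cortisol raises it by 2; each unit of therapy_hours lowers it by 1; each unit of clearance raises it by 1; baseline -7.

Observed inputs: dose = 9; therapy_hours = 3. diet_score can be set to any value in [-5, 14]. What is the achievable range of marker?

-727 to -43

Substituting into the clearance equation gives clearance = -4*diet_score - 23.
cortisol becomes -16*diet_score - 95.
Substituting into the marker equation gives marker = -36*diet_score - 223.
Linear in diet_score, so extremes are at the endpoints: diet_score = -5 gives marker = -43; diet_score = 14 gives marker = -727.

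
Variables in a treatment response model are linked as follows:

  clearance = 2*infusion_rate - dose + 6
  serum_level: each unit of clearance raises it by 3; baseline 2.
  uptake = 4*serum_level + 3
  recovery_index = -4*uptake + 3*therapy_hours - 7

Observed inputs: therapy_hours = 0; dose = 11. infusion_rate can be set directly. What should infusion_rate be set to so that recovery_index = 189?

infusion_rate = 0

Substituting into the clearance equation gives clearance = 2*infusion_rate - 5.
Substituting into the serum_level equation gives serum_level = 6*infusion_rate - 13.
uptake becomes 24*infusion_rate - 49.
Substituting into the recovery_index equation gives recovery_index = -96*infusion_rate + 189.
Solve -96*infusion_rate + 189 = 189: infusion_rate = (189 - 189) / -96 = 0.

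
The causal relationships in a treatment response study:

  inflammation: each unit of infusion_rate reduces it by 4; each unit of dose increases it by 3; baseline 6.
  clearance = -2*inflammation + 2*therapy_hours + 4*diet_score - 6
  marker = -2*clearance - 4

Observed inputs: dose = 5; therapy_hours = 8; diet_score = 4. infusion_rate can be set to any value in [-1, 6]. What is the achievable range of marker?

Substituting into the inflammation equation gives inflammation = -4*infusion_rate + 21.
Substituting into the clearance equation gives clearance = 8*infusion_rate - 16.
Substituting into the marker equation gives marker = -16*infusion_rate + 28.
Linear in infusion_rate, so extremes are at the endpoints: infusion_rate = -1 gives marker = 44; infusion_rate = 6 gives marker = -68.

-68 to 44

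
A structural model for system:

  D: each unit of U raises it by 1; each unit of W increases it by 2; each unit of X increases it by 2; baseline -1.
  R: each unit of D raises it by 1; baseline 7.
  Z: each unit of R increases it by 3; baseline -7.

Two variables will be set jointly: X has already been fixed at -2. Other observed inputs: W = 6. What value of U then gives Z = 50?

With X held at -2:
Substituting into the D equation gives D = U + 7.
Substituting into the R equation gives R = U + 14.
Substituting into the Z equation gives Z = 3*U + 35.
Solve 3*U + 35 = 50: U = (50 - 35) / 3 = 5.

U = 5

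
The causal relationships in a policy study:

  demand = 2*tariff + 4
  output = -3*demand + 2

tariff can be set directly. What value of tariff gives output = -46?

tariff = 6

Substituting into the output equation gives output = -6*tariff - 10.
Solve -6*tariff - 10 = -46: tariff = (-46 + 10) / -6 = 6.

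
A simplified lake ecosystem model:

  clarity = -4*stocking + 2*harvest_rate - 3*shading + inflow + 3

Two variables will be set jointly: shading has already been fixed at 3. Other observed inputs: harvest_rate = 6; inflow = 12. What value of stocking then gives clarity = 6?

With shading held at 3:
Substituting into the clarity equation gives clarity = -4*stocking + 18.
Solve -4*stocking + 18 = 6: stocking = (6 - 18) / -4 = 3.

stocking = 3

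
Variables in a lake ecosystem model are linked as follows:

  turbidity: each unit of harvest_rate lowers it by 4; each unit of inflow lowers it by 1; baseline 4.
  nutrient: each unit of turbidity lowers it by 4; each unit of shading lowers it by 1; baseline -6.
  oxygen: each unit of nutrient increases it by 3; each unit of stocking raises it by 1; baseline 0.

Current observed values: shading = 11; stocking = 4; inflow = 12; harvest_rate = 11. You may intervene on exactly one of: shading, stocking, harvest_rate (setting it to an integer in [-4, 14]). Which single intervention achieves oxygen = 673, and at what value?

set harvest_rate = 13

Intervening on shading: oxygen = -3*shading + 610. Reaching 673 requires shading = -21, outside [-4, 14].
Intervening on stocking: oxygen = stocking + 573. Reaching 673 requires stocking = 100, outside [-4, 14].
Intervening on harvest_rate: with other inputs at their observed values, oxygen = 48*harvest_rate + 49. Solving for 673 gives harvest_rate = 13, within [-4, 14].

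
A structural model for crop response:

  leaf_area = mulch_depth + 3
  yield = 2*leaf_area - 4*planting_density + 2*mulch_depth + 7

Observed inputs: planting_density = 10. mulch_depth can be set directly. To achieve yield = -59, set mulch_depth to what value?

Substituting into the yield equation gives yield = 4*mulch_depth - 27.
Solve 4*mulch_depth - 27 = -59: mulch_depth = (-59 + 27) / 4 = -8.

mulch_depth = -8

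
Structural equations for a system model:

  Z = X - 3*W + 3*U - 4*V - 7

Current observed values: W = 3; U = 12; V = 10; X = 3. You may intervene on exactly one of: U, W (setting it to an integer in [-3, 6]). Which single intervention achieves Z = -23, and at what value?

Intervening on U: Z = 3*U - 53. Reaching -23 requires U = 10, outside [-3, 6].
Intervening on W: with other inputs at their observed values, Z = -3*W - 8. Solving for -23 gives W = 5, within [-3, 6].

set W = 5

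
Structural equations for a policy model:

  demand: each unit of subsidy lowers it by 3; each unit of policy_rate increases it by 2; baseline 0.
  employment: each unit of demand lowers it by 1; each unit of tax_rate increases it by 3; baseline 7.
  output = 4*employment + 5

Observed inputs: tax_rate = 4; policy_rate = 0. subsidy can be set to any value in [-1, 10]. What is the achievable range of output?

69 to 201

Substituting into the demand equation gives demand = -3*subsidy.
Substituting into the employment equation gives employment = 3*subsidy + 19.
This gives output = 12*subsidy + 81.
Linear in subsidy, so extremes are at the endpoints: subsidy = -1 gives output = 69; subsidy = 10 gives output = 201.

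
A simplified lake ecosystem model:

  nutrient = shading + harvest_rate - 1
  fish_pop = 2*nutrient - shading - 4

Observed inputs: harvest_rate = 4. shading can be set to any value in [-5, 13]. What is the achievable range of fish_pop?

-3 to 15

Substituting into the nutrient equation gives nutrient = shading + 3.
This gives fish_pop = shading + 2.
Linear in shading, so extremes are at the endpoints: shading = -5 gives fish_pop = -3; shading = 13 gives fish_pop = 15.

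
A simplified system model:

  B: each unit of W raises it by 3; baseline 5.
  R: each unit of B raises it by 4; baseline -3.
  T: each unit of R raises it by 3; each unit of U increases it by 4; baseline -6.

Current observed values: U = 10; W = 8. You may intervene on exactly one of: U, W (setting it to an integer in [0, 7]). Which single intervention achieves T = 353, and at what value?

Intervening on U: with other inputs at their observed values, T = 4*U + 333. Solving for 353 gives U = 5, within [0, 7].
Intervening on W: T = 36*W + 85. Reaching 353 requires W = 67/9, not an integer.

set U = 5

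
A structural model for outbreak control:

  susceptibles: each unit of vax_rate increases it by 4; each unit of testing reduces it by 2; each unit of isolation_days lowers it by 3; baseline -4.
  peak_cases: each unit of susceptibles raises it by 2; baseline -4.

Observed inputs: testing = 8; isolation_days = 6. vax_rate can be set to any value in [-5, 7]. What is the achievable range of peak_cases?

-120 to -24

Substituting into the susceptibles equation gives susceptibles = 4*vax_rate - 38.
peak_cases becomes 8*vax_rate - 80.
Linear in vax_rate, so extremes are at the endpoints: vax_rate = -5 gives peak_cases = -120; vax_rate = 7 gives peak_cases = -24.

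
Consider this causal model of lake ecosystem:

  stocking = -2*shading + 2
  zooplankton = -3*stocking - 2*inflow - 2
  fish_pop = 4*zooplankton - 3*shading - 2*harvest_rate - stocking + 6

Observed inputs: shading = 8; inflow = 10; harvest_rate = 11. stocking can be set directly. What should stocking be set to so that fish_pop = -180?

Intervening on stocking fixes its value directly, overriding its dependence on shading.
Substituting into the zooplankton equation gives zooplankton = -3*stocking - 22.
Substituting into the fish_pop equation gives fish_pop = -13*stocking - 128.
Solve -13*stocking - 128 = -180: stocking = (-180 + 128) / -13 = 4.

stocking = 4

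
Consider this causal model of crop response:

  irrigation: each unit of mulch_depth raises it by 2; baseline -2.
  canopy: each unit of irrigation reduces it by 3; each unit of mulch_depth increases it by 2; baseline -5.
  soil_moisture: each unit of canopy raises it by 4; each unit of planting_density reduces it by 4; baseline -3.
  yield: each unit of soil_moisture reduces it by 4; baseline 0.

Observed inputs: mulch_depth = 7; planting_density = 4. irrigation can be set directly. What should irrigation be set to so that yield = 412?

irrigation = 10

Intervening on irrigation fixes its value directly, overriding its dependence on mulch_depth.
Substituting into the canopy equation gives canopy = -3*irrigation + 9.
Substituting into the soil_moisture equation gives soil_moisture = -12*irrigation + 17.
yield becomes 48*irrigation - 68.
Solve 48*irrigation - 68 = 412: irrigation = (412 + 68) / 48 = 10.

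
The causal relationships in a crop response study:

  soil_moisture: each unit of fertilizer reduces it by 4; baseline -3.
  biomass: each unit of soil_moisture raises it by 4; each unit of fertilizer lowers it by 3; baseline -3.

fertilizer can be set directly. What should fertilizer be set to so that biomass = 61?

Substituting into the biomass equation gives biomass = -19*fertilizer - 15.
Solve -19*fertilizer - 15 = 61: fertilizer = (61 + 15) / -19 = -4.

fertilizer = -4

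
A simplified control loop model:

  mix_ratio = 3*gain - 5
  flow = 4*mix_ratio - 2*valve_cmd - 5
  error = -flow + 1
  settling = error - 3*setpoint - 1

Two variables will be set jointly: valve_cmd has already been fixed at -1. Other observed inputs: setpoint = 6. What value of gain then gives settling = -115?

With valve_cmd held at -1:
Substituting into the flow equation gives flow = 12*gain - 23.
Substituting into the error equation gives error = -12*gain + 24.
So settling = -12*gain + 5.
Solve -12*gain + 5 = -115: gain = (-115 - 5) / -12 = 10.

gain = 10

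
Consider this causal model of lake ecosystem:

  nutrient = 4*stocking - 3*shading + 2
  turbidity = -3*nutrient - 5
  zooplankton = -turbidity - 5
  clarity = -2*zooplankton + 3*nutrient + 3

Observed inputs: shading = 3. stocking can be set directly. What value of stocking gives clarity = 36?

Substituting into the nutrient equation gives nutrient = 4*stocking - 7.
This gives turbidity = -12*stocking + 16.
zooplankton becomes 12*stocking - 21.
Substituting into the clarity equation gives clarity = -12*stocking + 24.
Solve -12*stocking + 24 = 36: stocking = (36 - 24) / -12 = -1.

stocking = -1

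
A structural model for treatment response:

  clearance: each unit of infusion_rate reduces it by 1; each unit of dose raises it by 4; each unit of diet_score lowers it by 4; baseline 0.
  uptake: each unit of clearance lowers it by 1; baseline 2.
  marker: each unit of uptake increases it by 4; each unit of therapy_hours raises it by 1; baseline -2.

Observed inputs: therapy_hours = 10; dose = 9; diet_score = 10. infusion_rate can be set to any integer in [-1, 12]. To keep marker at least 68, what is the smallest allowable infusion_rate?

Substituting into the clearance equation gives clearance = -infusion_rate - 4.
uptake becomes infusion_rate + 6.
Substituting into the marker equation gives marker = 4*infusion_rate + 32.
Require 4*infusion_rate + 32 ≥ 68, so infusion_rate ≥ 9.
The smallest integer in [-1, 12] satisfying this is 9.

infusion_rate = 9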